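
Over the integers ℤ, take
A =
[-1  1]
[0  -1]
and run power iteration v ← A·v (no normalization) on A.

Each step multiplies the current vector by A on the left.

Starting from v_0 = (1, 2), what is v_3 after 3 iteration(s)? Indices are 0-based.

v_3 = (5, -2)

v_0 = (1, 2).
v_1 = A·v_0 = (1, -2).
v_2 = A·v_1 = (-3, 2).
v_3 = A·v_2 = (5, -2).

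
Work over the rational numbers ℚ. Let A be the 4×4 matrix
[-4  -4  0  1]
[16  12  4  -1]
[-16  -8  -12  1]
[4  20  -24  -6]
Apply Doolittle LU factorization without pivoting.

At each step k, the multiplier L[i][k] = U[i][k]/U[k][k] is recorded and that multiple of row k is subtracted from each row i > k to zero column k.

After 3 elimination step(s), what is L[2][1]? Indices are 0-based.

L[2][1] = -2

[col 0] pivot -4
  R1 -= -4*R0 → (0, -4, 4, 3)  (L[1][0] := -4)
  R2 -= 4*R0 → (0, 8, -12, -3)  (L[2][0] := 4)
  R3 -= -1*R0 → (0, 16, -24, -5)  (L[3][0] := -1)
[col 1] pivot -4
  R2 -= -2*R1 → (0, 0, -4, 3)  (L[2][1] := -2)
  R3 -= -4*R1 → (0, 0, -8, 7)  (L[3][1] := -4)
[col 2] pivot -4
  R3 -= 2*R2 → (0, 0, 0, 1)  (L[3][2] := 2)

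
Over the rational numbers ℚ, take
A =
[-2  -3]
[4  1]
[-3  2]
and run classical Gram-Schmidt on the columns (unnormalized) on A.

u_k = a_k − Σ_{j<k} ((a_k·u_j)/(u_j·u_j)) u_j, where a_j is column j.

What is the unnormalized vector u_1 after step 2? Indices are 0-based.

Step 1: u_0 = a_0 = (-2, 4, -3).
Step 2: u_1 = a_1 − (4/29)·u_0 = (-79/29, 13/29, 70/29).

u_1 = (-79/29, 13/29, 70/29)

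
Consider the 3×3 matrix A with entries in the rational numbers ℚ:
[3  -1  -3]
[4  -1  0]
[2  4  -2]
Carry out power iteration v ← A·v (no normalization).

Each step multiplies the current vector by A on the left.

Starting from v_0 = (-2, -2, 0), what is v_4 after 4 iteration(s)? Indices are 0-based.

v_4 = (134, 366, 696)

v_0 = (-2, -2, 0).
v_1 = A·v_0 = (-4, -6, -12).
v_2 = A·v_1 = (30, -10, -8).
v_3 = A·v_2 = (124, 130, 36).
v_4 = A·v_3 = (134, 366, 696).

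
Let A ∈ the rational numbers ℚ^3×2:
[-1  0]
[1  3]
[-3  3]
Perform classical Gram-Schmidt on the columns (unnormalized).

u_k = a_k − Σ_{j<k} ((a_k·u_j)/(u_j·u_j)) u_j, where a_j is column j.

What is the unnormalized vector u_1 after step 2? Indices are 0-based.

Step 1: u_0 = a_0 = (-1, 1, -3).
Step 2: u_1 = a_1 − (-6/11)·u_0 = (-6/11, 39/11, 15/11).

u_1 = (-6/11, 39/11, 15/11)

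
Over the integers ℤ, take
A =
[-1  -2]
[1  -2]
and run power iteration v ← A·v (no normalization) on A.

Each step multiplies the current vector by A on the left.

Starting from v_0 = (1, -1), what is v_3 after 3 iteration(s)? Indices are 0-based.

v_0 = (1, -1).
v_1 = A·v_0 = (1, 3).
v_2 = A·v_1 = (-7, -5).
v_3 = A·v_2 = (17, 3).

v_3 = (17, 3)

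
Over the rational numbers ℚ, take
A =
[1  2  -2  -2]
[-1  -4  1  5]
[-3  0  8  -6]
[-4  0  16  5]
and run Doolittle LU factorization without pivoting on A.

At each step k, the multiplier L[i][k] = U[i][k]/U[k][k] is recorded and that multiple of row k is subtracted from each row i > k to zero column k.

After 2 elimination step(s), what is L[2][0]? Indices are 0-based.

k=0: U[0][0]=1
  eliminate (1,0): mult=-1, new row 1: (0, -2, -1, 3); set L[1][0]=-1
  eliminate (2,0): mult=-3, new row 2: (0, 6, 2, -12); set L[2][0]=-3
  eliminate (3,0): mult=-4, new row 3: (0, 8, 8, -3); set L[3][0]=-4
k=1: U[1][1]=-2
  eliminate (2,1): mult=-3, new row 2: (0, 0, -1, -3); set L[2][1]=-3
  eliminate (3,1): mult=-4, new row 3: (0, 0, 4, 9); set L[3][1]=-4

L[2][0] = -3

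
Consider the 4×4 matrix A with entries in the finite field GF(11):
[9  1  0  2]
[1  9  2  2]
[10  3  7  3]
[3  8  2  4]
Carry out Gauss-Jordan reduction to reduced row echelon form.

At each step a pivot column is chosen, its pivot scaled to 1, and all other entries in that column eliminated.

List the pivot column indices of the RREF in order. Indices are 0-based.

pivot(0,0)=9: scale R0 → (1, 5, 0, 10)
  clear (1,0): R1 −= (1)R0 → (0, 4, 2, 3)
  clear (2,0): R2 −= (10)R0 → (0, 8, 7, 2)
  clear (3,0): R3 −= (3)R0 → (0, 4, 2, 7)
pivot(1,1)=4: scale R1 → (0, 1, 6, 9)
  clear (0,1): R0 −= (5)R1 → (1, 0, 3, 9)
  clear (2,1): R2 −= (8)R1 → (0, 0, 3, 7)
  clear (3,1): R3 −= (4)R1 → (0, 0, 0, 4)
pivot(2,2)=3: scale R2 → (0, 0, 1, 6)
  clear (0,2): R0 −= (3)R2 → (1, 0, 0, 2)
  clear (1,2): R1 −= (6)R2 → (0, 1, 0, 6)
pivot(3,3)=4: scale R3 → (0, 0, 0, 1)
  clear (0,3): R0 −= (2)R3 → (1, 0, 0, 0)
  clear (1,3): R1 −= (6)R3 → (0, 1, 0, 0)
  clear (2,3): R2 −= (6)R3 → (0, 0, 1, 0)

pivot columns: 0, 1, 2, 3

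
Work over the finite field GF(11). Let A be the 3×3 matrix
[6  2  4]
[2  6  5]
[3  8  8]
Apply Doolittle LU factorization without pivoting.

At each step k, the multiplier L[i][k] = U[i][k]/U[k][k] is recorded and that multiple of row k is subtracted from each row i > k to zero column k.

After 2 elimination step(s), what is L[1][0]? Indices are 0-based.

[col 0] pivot 6
  R1 -= 4*R0 → (0, 9, 0)  (L[1][0] := 4)
  R2 -= 6*R0 → (0, 7, 6)  (L[2][0] := 6)
[col 1] pivot 9
  R2 -= 2*R1 → (0, 0, 6)  (L[2][1] := 2)

L[1][0] = 4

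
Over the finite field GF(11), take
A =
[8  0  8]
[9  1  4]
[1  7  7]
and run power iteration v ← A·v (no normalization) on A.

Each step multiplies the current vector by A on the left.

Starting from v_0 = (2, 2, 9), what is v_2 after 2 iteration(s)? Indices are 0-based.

v_2 = (5, 9, 10)

v_0 = (2, 2, 9).
v_1 = A·v_0 = (0, 1, 2).
v_2 = A·v_1 = (5, 9, 10).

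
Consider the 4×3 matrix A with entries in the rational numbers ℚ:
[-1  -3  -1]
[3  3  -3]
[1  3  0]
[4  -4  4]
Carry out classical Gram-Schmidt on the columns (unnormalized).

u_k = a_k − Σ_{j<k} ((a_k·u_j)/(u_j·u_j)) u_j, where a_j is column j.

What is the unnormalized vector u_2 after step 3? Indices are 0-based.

Step 1: u_0 = a_0 = (-1, 3, 1, 4).
Step 2: u_1 = a_1 − (-1/27)·u_0 = (-82/27, 28/9, 82/27, -104/27).
Step 3: u_2 = a_2 − (8/27)·u_0 − (-293/580)·u_1 = (-649/290, -336/145, 359/290, 126/145).

u_2 = (-649/290, -336/145, 359/290, 126/145)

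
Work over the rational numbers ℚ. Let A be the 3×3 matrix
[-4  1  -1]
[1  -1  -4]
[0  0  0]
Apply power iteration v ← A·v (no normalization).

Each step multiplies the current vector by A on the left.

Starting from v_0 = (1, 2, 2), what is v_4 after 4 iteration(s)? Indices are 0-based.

v_0 = (1, 2, 2).
v_1 = A·v_0 = (-4, -9, 0).
v_2 = A·v_1 = (7, 5, 0).
v_3 = A·v_2 = (-23, 2, 0).
v_4 = A·v_3 = (94, -25, 0).

v_4 = (94, -25, 0)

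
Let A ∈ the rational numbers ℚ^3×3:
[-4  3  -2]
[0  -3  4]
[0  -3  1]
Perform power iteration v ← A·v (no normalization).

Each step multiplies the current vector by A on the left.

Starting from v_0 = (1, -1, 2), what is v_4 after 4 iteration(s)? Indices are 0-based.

v_4 = (763, 263, 230)

v_0 = (1, -1, 2).
v_1 = A·v_0 = (-11, 11, 5).
v_2 = A·v_1 = (67, -13, -28).
v_3 = A·v_2 = (-251, -73, 11).
v_4 = A·v_3 = (763, 263, 230).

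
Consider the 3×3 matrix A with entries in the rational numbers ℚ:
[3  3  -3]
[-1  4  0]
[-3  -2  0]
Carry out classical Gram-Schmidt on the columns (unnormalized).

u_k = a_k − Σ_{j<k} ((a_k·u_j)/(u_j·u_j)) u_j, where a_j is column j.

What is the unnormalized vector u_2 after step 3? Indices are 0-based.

Step 1: u_0 = a_0 = (3, -1, -3).
Step 2: u_1 = a_1 − (11/19)·u_0 = (24/19, 87/19, -5/19).
Step 3: u_2 = a_2 − (-9/19)·u_0 − (-36/215)·u_1 = (-294/215, 63/215, -63/43).

u_2 = (-294/215, 63/215, -63/43)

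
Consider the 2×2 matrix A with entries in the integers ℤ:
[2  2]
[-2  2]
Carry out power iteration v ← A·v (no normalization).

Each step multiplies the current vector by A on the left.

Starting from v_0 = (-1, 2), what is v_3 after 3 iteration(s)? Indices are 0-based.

v_3 = (48, -16)

v_0 = (-1, 2).
v_1 = A·v_0 = (2, 6).
v_2 = A·v_1 = (16, 8).
v_3 = A·v_2 = (48, -16).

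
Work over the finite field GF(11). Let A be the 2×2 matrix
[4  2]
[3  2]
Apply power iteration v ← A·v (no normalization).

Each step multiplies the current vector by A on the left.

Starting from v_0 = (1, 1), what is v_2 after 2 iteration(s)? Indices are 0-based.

v_2 = (1, 6)

v_0 = (1, 1).
v_1 = A·v_0 = (6, 5).
v_2 = A·v_1 = (1, 6).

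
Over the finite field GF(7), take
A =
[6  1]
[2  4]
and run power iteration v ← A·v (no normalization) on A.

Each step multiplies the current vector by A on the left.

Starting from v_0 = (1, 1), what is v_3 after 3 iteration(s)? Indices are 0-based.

v_3 = (4, 3)

v_0 = (1, 1).
v_1 = A·v_0 = (0, 6).
v_2 = A·v_1 = (6, 3).
v_3 = A·v_2 = (4, 3).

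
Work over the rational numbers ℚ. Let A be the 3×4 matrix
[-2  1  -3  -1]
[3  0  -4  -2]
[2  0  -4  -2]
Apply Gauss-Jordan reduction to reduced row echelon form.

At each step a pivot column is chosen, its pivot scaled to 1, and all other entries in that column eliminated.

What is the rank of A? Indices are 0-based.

rank = 3

pivot(0,0)=-2: scale R0 → (1, -1/2, 3/2, 1/2)
  clear (1,0): R1 −= (3)R0 → (0, 3/2, -17/2, -7/2)
  clear (2,0): R2 −= (2)R0 → (0, 1, -7, -3)
pivot(1,1)=3/2: scale R1 → (0, 1, -17/3, -7/3)
  clear (0,1): R0 −= (-1/2)R1 → (1, 0, -4/3, -2/3)
  clear (2,1): R2 −= (1)R1 → (0, 0, -4/3, -2/3)
pivot(2,2)=-4/3: scale R2 → (0, 0, 1, 1/2)
  clear (0,2): R0 −= (-4/3)R2 → (1, 0, 0, 0)
  clear (1,2): R1 −= (-17/3)R2 → (0, 1, 0, 1/2)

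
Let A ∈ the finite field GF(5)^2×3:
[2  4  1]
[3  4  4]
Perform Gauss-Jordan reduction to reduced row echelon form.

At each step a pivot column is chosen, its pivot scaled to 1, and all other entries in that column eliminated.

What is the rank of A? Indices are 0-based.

rank = 2

step 1: normalize row 0 (÷2) = (1, 2, 3)
  row 1: subtract 3×row0 = (0, 3, 0)
step 2: normalize row 1 (÷3) = (0, 1, 0)
  row 0: subtract 2×row1 = (1, 0, 3)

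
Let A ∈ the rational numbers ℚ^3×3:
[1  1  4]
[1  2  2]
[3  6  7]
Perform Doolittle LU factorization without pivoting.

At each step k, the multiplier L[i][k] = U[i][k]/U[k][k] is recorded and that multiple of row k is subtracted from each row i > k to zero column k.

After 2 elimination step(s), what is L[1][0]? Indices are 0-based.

L[1][0] = 1

k=0: U[0][0]=1
  eliminate (1,0): mult=1, new row 1: (0, 1, -2); set L[1][0]=1
  eliminate (2,0): mult=3, new row 2: (0, 3, -5); set L[2][0]=3
k=1: U[1][1]=1
  eliminate (2,1): mult=3, new row 2: (0, 0, 1); set L[2][1]=3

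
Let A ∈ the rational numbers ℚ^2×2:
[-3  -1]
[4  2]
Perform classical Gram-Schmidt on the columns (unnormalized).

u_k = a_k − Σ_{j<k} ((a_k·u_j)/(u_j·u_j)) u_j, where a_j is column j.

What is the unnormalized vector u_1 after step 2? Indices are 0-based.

Step 1: u_0 = a_0 = (-3, 4).
Step 2: u_1 = a_1 − (11/25)·u_0 = (8/25, 6/25).

u_1 = (8/25, 6/25)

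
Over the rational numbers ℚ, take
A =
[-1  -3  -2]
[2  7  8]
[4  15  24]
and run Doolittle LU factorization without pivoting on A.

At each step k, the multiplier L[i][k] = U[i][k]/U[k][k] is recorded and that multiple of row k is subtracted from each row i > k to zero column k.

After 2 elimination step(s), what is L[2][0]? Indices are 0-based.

k=0: U[0][0]=-1
  eliminate (1,0): mult=-2, new row 1: (0, 1, 4); set L[1][0]=-2
  eliminate (2,0): mult=-4, new row 2: (0, 3, 16); set L[2][0]=-4
k=1: U[1][1]=1
  eliminate (2,1): mult=3, new row 2: (0, 0, 4); set L[2][1]=3

L[2][0] = -4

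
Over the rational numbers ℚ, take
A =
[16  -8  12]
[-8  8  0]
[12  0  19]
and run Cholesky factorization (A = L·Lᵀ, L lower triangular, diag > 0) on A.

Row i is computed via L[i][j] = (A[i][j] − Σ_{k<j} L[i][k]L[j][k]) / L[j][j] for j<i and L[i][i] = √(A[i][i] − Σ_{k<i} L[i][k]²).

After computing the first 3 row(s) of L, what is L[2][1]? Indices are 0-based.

Step 1: L[0][0] = √(16) = 4.
  L[1][0] = (-8) / L[0][0] = -2.
Step 2: L[1][1] = √(4) = 2.
  L[2][0] = (12) / L[0][0] = 3.
  L[2][1] = (6) / L[1][1] = 3.
Step 3: L[2][2] = √(1) = 1.

L[2][1] = 3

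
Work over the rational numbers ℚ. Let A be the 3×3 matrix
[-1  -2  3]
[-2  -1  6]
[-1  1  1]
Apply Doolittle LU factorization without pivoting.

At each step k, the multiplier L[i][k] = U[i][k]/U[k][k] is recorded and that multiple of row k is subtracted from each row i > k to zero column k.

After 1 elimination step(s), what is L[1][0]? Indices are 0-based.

L[1][0] = 2

k=0: U[0][0]=-1
  eliminate (1,0): mult=2, new row 1: (0, 3, 0); set L[1][0]=2
  eliminate (2,0): mult=1, new row 2: (0, 3, -2); set L[2][0]=1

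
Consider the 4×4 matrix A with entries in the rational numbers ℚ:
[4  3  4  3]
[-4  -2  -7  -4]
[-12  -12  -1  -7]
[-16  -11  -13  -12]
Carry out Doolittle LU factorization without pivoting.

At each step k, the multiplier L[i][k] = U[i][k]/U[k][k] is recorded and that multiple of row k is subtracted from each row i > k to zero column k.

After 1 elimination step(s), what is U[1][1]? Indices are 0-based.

k=0: U[0][0]=4
  eliminate (1,0): mult=-1, new row 1: (0, 1, -3, -1); set L[1][0]=-1
  eliminate (2,0): mult=-3, new row 2: (0, -3, 11, 2); set L[2][0]=-3
  eliminate (3,0): mult=-4, new row 3: (0, 1, 3, 0); set L[3][0]=-4

U[1][1] = 1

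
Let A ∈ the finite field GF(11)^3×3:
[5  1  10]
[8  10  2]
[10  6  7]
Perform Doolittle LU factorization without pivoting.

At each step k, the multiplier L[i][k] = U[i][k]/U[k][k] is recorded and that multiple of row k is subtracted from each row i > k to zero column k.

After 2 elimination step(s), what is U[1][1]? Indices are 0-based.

[col 0] pivot 5
  R1 -= 6*R0 → (0, 4, 8)  (L[1][0] := 6)
  R2 -= 2*R0 → (0, 4, 9)  (L[2][0] := 2)
[col 1] pivot 4
  R2 -= 1*R1 → (0, 0, 1)  (L[2][1] := 1)

U[1][1] = 4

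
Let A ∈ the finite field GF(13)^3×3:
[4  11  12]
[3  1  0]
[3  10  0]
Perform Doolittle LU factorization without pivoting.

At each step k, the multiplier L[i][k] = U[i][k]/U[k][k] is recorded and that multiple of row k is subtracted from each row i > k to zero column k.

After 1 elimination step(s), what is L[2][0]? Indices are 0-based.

k=0: U[0][0]=4
  eliminate (1,0): mult=4, new row 1: (0, 9, 4); set L[1][0]=4
  eliminate (2,0): mult=4, new row 2: (0, 5, 4); set L[2][0]=4

L[2][0] = 4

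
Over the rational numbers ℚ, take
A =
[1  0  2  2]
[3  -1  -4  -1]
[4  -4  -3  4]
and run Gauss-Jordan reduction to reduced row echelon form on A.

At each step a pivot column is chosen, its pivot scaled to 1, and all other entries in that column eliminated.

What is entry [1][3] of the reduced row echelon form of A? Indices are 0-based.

[1] R0 /= 1  ⇒  (1, 0, 2, 2)
     R1 -= 3·R0  ⇒  (0, -1, -10, -7)
     R2 -= 4·R0  ⇒  (0, -4, -11, -4)
[2] R1 /= -1  ⇒  (0, 1, 10, 7)
     R2 -= -4·R1  ⇒  (0, 0, 29, 24)
[3] R2 /= 29  ⇒  (0, 0, 1, 24/29)
     R0 -= 2·R2  ⇒  (1, 0, 0, 10/29)
     R1 -= 10·R2  ⇒  (0, 1, 0, -37/29)

M[1][3] = -37/29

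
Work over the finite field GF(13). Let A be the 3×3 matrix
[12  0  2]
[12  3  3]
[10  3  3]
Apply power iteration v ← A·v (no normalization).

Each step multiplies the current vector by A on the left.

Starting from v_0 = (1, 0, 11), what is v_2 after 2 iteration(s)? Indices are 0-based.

v_2 = (0, 9, 6)

v_0 = (1, 0, 11).
v_1 = A·v_0 = (8, 6, 4).
v_2 = A·v_1 = (0, 9, 6).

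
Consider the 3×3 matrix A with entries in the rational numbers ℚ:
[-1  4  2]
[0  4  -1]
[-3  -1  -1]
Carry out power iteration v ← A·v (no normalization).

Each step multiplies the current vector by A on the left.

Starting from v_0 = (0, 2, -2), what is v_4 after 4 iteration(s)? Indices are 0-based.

v_0 = (0, 2, -2).
v_1 = A·v_0 = (4, 10, 0).
v_2 = A·v_1 = (36, 40, -22).
v_3 = A·v_2 = (80, 182, -126).
v_4 = A·v_3 = (396, 854, -296).

v_4 = (396, 854, -296)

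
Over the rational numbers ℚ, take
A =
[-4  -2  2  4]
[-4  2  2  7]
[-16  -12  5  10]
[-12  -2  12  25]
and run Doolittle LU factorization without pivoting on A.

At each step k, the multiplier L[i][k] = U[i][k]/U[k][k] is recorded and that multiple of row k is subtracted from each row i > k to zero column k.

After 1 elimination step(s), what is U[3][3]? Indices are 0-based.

U[3][3] = 13

Step 1: pivot at (0,0) is -4.
  row1 ← row1 − (1)·row0  ⇒  L[1][0]=1, U row1=(0, 4, 0, 3)
  row2 ← row2 − (4)·row0  ⇒  L[2][0]=4, U row2=(0, -4, -3, -6)
  row3 ← row3 − (3)·row0  ⇒  L[3][0]=3, U row3=(0, 4, 6, 13)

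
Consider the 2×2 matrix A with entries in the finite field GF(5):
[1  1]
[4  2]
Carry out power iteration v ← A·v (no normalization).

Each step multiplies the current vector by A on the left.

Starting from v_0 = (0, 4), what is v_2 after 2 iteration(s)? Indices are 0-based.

v_2 = (2, 2)

v_0 = (0, 4).
v_1 = A·v_0 = (4, 3).
v_2 = A·v_1 = (2, 2).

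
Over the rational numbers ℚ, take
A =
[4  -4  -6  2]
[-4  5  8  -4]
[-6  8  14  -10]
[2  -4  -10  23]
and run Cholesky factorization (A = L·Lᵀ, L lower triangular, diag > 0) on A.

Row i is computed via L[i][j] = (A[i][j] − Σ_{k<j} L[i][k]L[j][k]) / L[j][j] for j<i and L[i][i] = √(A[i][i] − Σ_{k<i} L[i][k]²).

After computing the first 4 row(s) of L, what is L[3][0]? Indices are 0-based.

Step 1: L[0][0] = √(4) = 2.
  L[1][0] = (-4) / L[0][0] = -2.
Step 2: L[1][1] = √(1) = 1.
  L[2][0] = (-6) / L[0][0] = -3.
  L[2][1] = (2) / L[1][1] = 2.
Step 3: L[2][2] = √(1) = 1.
  L[3][0] = (2) / L[0][0] = 1.
  L[3][1] = (-2) / L[1][1] = -2.
  L[3][2] = (-3) / L[2][2] = -3.
Step 4: L[3][3] = √(9) = 3.

L[3][0] = 1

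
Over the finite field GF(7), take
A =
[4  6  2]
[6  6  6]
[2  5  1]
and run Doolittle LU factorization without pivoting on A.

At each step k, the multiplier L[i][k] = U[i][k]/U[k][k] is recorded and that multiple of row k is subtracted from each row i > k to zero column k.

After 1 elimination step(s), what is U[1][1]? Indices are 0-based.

[col 0] pivot 4
  R1 -= 5*R0 → (0, 4, 3)  (L[1][0] := 5)
  R2 -= 4*R0 → (0, 2, 0)  (L[2][0] := 4)

U[1][1] = 4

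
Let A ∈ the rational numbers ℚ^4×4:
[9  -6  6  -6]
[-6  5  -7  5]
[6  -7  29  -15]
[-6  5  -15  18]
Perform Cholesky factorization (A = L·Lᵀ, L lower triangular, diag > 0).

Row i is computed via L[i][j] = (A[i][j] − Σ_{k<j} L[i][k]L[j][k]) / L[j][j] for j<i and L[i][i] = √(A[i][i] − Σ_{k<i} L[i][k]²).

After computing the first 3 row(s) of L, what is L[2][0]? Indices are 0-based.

Step 1: L[0][0] = √(9) = 3.
  L[1][0] = (-6) / L[0][0] = -2.
Step 2: L[1][1] = √(1) = 1.
  L[2][0] = (6) / L[0][0] = 2.
  L[2][1] = (-3) / L[1][1] = -3.
Step 3: L[2][2] = √(16) = 4.

L[2][0] = 2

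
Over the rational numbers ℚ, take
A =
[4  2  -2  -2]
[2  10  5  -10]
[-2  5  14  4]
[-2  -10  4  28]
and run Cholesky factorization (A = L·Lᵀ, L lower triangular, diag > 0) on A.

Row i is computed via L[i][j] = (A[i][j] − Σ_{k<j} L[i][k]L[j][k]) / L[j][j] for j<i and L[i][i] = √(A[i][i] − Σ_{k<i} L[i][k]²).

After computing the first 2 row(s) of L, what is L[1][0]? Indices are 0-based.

L[1][0] = 1

Step 1: L[0][0] = √(4) = 2.
  L[1][0] = (2) / L[0][0] = 1.
Step 2: L[1][1] = √(9) = 3.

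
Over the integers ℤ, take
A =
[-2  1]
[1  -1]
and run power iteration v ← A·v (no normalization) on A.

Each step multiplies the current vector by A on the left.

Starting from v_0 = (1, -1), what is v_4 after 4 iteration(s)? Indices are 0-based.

v_0 = (1, -1).
v_1 = A·v_0 = (-3, 2).
v_2 = A·v_1 = (8, -5).
v_3 = A·v_2 = (-21, 13).
v_4 = A·v_3 = (55, -34).

v_4 = (55, -34)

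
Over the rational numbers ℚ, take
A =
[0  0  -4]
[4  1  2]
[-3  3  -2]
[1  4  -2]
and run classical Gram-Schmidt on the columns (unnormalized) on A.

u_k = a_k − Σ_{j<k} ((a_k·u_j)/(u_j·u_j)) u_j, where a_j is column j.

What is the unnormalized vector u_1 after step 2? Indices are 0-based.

u_1 = (0, 15/13, 75/26, 105/26)

Step 1: u_0 = a_0 = (0, 4, -3, 1).
Step 2: u_1 = a_1 − (-1/26)·u_0 = (0, 15/13, 75/26, 105/26).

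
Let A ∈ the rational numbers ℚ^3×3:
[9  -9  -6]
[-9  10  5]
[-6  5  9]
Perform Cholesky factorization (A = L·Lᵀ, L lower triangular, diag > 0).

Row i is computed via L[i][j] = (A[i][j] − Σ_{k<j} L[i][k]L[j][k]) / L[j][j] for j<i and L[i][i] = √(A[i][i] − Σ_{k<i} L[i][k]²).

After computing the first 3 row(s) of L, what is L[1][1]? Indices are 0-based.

L[1][1] = 1

Step 1: L[0][0] = √(9) = 3.
  L[1][0] = (-9) / L[0][0] = -3.
Step 2: L[1][1] = √(1) = 1.
  L[2][0] = (-6) / L[0][0] = -2.
  L[2][1] = (-1) / L[1][1] = -1.
Step 3: L[2][2] = √(4) = 2.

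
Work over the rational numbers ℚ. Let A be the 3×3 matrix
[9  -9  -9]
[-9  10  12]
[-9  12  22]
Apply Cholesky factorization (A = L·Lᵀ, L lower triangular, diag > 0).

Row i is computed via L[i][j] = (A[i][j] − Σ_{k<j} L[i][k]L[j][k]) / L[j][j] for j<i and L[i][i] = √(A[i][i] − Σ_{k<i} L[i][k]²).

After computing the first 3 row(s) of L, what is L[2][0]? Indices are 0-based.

Step 1: L[0][0] = √(9) = 3.
  L[1][0] = (-9) / L[0][0] = -3.
Step 2: L[1][1] = √(1) = 1.
  L[2][0] = (-9) / L[0][0] = -3.
  L[2][1] = (3) / L[1][1] = 3.
Step 3: L[2][2] = √(4) = 2.

L[2][0] = -3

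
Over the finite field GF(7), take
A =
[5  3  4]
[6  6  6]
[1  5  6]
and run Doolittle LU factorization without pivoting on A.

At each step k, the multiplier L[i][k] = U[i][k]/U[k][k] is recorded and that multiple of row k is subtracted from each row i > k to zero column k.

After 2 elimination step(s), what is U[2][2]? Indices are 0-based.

U[2][2] = 3

k=0: U[0][0]=5
  eliminate (1,0): mult=4, new row 1: (0, 1, 4); set L[1][0]=4
  eliminate (2,0): mult=3, new row 2: (0, 3, 1); set L[2][0]=3
k=1: U[1][1]=1
  eliminate (2,1): mult=3, new row 2: (0, 0, 3); set L[2][1]=3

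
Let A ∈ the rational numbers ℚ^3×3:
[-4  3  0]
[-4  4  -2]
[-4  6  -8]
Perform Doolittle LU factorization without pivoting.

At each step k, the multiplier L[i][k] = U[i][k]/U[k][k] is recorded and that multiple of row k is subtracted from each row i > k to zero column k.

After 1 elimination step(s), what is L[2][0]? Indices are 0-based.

L[2][0] = 1

Step 1: pivot at (0,0) is -4.
  row1 ← row1 − (1)·row0  ⇒  L[1][0]=1, U row1=(0, 1, -2)
  row2 ← row2 − (1)·row0  ⇒  L[2][0]=1, U row2=(0, 3, -8)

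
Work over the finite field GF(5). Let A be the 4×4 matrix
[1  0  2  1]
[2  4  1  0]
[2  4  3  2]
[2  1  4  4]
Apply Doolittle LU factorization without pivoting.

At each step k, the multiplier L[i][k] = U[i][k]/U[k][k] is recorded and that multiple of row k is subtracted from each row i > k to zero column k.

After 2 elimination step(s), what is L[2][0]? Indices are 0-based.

[col 0] pivot 1
  R1 -= 2*R0 → (0, 4, 2, 3)  (L[1][0] := 2)
  R2 -= 2*R0 → (0, 4, 4, 0)  (L[2][0] := 2)
  R3 -= 2*R0 → (0, 1, 0, 2)  (L[3][0] := 2)
[col 1] pivot 4
  R2 -= 1*R1 → (0, 0, 2, 2)  (L[2][1] := 1)
  R3 -= 4*R1 → (0, 0, 2, 0)  (L[3][1] := 4)

L[2][0] = 2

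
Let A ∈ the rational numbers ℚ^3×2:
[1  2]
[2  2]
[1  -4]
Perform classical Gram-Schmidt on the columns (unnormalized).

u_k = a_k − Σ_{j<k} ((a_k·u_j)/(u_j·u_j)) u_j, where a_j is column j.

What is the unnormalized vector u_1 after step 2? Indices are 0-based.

Step 1: u_0 = a_0 = (1, 2, 1).
Step 2: u_1 = a_1 − (1/3)·u_0 = (5/3, 4/3, -13/3).

u_1 = (5/3, 4/3, -13/3)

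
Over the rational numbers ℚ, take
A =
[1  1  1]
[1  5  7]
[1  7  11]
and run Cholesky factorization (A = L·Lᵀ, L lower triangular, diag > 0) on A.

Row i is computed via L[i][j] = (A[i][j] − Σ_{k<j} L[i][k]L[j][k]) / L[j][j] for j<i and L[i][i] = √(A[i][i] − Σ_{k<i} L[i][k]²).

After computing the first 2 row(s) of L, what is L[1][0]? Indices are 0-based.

Step 1: L[0][0] = √(1) = 1.
  L[1][0] = (1) / L[0][0] = 1.
Step 2: L[1][1] = √(4) = 2.

L[1][0] = 1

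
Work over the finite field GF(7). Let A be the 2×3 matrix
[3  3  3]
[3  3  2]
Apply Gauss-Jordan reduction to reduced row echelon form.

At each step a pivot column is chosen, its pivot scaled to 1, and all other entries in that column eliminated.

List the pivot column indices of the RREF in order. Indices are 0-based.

pivot columns: 0, 2

step 1: normalize row 0 (÷3) = (1, 1, 1)
  row 1: subtract 3×row0 = (0, 0, 6)
skip col 1 (zero from row 1)
step 2: normalize row 1 (÷6) = (0, 0, 1)
  row 0: subtract 1×row1 = (1, 1, 0)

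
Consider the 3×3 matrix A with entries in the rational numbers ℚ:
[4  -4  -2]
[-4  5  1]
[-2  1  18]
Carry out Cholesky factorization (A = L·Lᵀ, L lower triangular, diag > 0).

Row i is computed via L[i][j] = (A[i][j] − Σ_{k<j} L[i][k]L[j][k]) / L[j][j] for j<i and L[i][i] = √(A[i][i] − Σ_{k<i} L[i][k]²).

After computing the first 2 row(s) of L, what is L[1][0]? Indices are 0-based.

Step 1: L[0][0] = √(4) = 2.
  L[1][0] = (-4) / L[0][0] = -2.
Step 2: L[1][1] = √(1) = 1.

L[1][0] = -2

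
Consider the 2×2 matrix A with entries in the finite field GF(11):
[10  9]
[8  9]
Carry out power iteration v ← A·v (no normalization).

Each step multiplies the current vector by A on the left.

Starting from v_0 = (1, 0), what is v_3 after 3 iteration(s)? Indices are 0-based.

v_0 = (1, 0).
v_1 = A·v_0 = (10, 8).
v_2 = A·v_1 = (7, 9).
v_3 = A·v_2 = (8, 5).

v_3 = (8, 5)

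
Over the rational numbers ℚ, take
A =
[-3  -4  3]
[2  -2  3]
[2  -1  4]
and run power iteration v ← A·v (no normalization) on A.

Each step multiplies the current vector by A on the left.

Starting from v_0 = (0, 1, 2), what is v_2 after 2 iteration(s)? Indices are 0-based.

v_2 = (-1, 17, 28)

v_0 = (0, 1, 2).
v_1 = A·v_0 = (2, 4, 7).
v_2 = A·v_1 = (-1, 17, 28).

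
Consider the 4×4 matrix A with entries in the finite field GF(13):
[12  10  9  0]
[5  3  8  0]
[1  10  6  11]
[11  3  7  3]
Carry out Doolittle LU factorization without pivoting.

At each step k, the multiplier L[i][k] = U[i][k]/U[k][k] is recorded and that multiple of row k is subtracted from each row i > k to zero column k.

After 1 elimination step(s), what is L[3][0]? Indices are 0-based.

L[3][0] = 2

Step 1: pivot at (0,0) is 12.
  row1 ← row1 − (8)·row0  ⇒  L[1][0]=8, U row1=(0, 1, 1, 0)
  row2 ← row2 − (12)·row0  ⇒  L[2][0]=12, U row2=(0, 7, 2, 11)
  row3 ← row3 − (2)·row0  ⇒  L[3][0]=2, U row3=(0, 9, 2, 3)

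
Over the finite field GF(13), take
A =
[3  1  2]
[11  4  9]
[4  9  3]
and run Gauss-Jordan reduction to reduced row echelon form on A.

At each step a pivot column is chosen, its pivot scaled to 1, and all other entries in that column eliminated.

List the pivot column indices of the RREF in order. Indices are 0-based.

pivot columns: 0, 1, 2

[1] R0 /= 3  ⇒  (1, 9, 5)
     R1 -= 11·R0  ⇒  (0, 9, 6)
     R2 -= 4·R0  ⇒  (0, 12, 9)
[2] R1 /= 9  ⇒  (0, 1, 5)
     R0 -= 9·R1  ⇒  (1, 0, 12)
     R2 -= 12·R1  ⇒  (0, 0, 1)
[3] R2 /= 1  ⇒  (0, 0, 1)
     R0 -= 12·R2  ⇒  (1, 0, 0)
     R1 -= 5·R2  ⇒  (0, 1, 0)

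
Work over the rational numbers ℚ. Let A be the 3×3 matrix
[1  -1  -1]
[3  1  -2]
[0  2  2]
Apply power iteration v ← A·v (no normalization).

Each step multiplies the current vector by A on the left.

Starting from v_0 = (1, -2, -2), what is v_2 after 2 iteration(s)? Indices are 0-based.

v_0 = (1, -2, -2).
v_1 = A·v_0 = (5, 5, -8).
v_2 = A·v_1 = (8, 36, -6).

v_2 = (8, 36, -6)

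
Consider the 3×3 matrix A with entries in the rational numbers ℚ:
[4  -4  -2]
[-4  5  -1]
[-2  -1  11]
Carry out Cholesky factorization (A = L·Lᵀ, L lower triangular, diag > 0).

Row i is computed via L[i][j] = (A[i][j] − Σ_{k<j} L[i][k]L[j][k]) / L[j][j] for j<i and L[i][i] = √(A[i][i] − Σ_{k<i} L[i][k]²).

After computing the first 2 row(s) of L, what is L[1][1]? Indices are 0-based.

L[1][1] = 1

Step 1: L[0][0] = √(4) = 2.
  L[1][0] = (-4) / L[0][0] = -2.
Step 2: L[1][1] = √(1) = 1.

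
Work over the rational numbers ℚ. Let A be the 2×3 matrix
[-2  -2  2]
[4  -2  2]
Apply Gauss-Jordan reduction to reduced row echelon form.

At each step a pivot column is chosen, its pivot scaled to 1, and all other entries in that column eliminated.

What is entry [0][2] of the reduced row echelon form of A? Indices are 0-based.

M[0][2] = 0

step 1: normalize row 0 (÷-2) = (1, 1, -1)
  row 1: subtract 4×row0 = (0, -6, 6)
step 2: normalize row 1 (÷-6) = (0, 1, -1)
  row 0: subtract 1×row1 = (1, 0, 0)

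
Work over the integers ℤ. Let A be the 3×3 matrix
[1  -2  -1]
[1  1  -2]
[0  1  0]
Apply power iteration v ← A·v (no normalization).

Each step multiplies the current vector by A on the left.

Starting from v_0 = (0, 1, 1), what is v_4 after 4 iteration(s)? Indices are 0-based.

v_0 = (0, 1, 1).
v_1 = A·v_0 = (-3, -1, 1).
v_2 = A·v_1 = (-2, -6, -1).
v_3 = A·v_2 = (11, -6, -6).
v_4 = A·v_3 = (29, 17, -6).

v_4 = (29, 17, -6)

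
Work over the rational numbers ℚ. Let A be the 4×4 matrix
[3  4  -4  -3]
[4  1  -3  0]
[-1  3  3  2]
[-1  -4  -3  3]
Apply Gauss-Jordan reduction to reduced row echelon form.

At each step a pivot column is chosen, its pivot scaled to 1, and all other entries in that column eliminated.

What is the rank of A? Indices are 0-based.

pivot(0,0)=3: scale R0 → (1, 4/3, -4/3, -1)
  clear (1,0): R1 −= (4)R0 → (0, -13/3, 7/3, 4)
  clear (2,0): R2 −= (-1)R0 → (0, 13/3, 5/3, 1)
  clear (3,0): R3 −= (-1)R0 → (0, -8/3, -13/3, 2)
pivot(1,1)=-13/3: scale R1 → (0, 1, -7/13, -12/13)
  clear (0,1): R0 −= (4/3)R1 → (1, 0, -8/13, 3/13)
  clear (2,1): R2 −= (13/3)R1 → (0, 0, 4, 5)
  clear (3,1): R3 −= (-8/3)R1 → (0, 0, -75/13, -6/13)
pivot(2,2)=4: scale R2 → (0, 0, 1, 5/4)
  clear (0,2): R0 −= (-8/13)R2 → (1, 0, 0, 1)
  clear (1,2): R1 −= (-7/13)R2 → (0, 1, 0, -1/4)
  clear (3,2): R3 −= (-75/13)R2 → (0, 0, 0, 27/4)
pivot(3,3)=27/4: scale R3 → (0, 0, 0, 1)
  clear (0,3): R0 −= (1)R3 → (1, 0, 0, 0)
  clear (1,3): R1 −= (-1/4)R3 → (0, 1, 0, 0)
  clear (2,3): R2 −= (5/4)R3 → (0, 0, 1, 0)

rank = 4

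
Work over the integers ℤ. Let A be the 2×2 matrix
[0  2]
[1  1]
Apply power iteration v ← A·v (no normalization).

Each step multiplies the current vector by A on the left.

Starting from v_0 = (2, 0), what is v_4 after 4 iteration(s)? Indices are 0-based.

v_4 = (12, 10)

v_0 = (2, 0).
v_1 = A·v_0 = (0, 2).
v_2 = A·v_1 = (4, 2).
v_3 = A·v_2 = (4, 6).
v_4 = A·v_3 = (12, 10).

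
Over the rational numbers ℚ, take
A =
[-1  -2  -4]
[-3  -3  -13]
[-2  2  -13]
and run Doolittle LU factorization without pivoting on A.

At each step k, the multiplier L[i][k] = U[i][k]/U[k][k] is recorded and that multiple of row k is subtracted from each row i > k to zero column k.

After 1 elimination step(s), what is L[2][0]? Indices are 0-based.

Step 1: pivot at (0,0) is -1.
  row1 ← row1 − (3)·row0  ⇒  L[1][0]=3, U row1=(0, 3, -1)
  row2 ← row2 − (2)·row0  ⇒  L[2][0]=2, U row2=(0, 6, -5)

L[2][0] = 2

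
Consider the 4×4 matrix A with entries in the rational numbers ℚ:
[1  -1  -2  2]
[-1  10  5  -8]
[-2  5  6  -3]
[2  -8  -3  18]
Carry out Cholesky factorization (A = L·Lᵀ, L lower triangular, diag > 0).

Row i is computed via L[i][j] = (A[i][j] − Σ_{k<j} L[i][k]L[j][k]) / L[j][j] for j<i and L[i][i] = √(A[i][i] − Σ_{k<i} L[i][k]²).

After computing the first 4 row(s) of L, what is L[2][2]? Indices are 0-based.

Step 1: L[0][0] = √(1) = 1.
  L[1][0] = (-1) / L[0][0] = -1.
Step 2: L[1][1] = √(9) = 3.
  L[2][0] = (-2) / L[0][0] = -2.
  L[2][1] = (3) / L[1][1] = 1.
Step 3: L[2][2] = √(1) = 1.
  L[3][0] = (2) / L[0][0] = 2.
  L[3][1] = (-6) / L[1][1] = -2.
  L[3][2] = (3) / L[2][2] = 3.
Step 4: L[3][3] = √(1) = 1.

L[2][2] = 1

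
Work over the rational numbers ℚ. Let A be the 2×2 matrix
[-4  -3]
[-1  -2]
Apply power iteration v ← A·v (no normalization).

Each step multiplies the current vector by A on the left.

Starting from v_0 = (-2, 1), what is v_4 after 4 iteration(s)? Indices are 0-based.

v_0 = (-2, 1).
v_1 = A·v_0 = (5, 0).
v_2 = A·v_1 = (-20, -5).
v_3 = A·v_2 = (95, 30).
v_4 = A·v_3 = (-470, -155).

v_4 = (-470, -155)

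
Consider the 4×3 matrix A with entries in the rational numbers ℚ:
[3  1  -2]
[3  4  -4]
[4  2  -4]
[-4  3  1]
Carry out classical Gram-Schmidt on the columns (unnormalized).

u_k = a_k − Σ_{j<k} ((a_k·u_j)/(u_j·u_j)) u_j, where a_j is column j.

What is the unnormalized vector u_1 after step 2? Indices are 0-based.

Step 1: u_0 = a_0 = (3, 3, 4, -4).
Step 2: u_1 = a_1 − (11/50)·u_0 = (17/50, 167/50, 28/25, 97/25).

u_1 = (17/50, 167/50, 28/25, 97/25)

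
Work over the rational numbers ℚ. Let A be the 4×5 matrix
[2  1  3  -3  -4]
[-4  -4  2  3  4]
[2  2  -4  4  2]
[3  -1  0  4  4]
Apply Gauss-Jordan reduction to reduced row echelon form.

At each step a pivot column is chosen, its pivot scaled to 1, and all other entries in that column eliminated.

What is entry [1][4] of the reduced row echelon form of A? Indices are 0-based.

[1] R0 /= 2  ⇒  (1, 1/2, 3/2, -3/2, -2)
     R1 -= -4·R0  ⇒  (0, -2, 8, -3, -4)
     R2 -= 2·R0  ⇒  (0, 1, -7, 7, 6)
     R3 -= 3·R0  ⇒  (0, -5/2, -9/2, 17/2, 10)
[2] R1 /= -2  ⇒  (0, 1, -4, 3/2, 2)
     R0 -= 1/2·R1  ⇒  (1, 0, 7/2, -9/4, -3)
     R2 -= 1·R1  ⇒  (0, 0, -3, 11/2, 4)
     R3 -= -5/2·R1  ⇒  (0, 0, -29/2, 49/4, 15)
[3] R2 /= -3  ⇒  (0, 0, 1, -11/6, -4/3)
     R0 -= 7/2·R2  ⇒  (1, 0, 0, 25/6, 5/3)
     R1 -= -4·R2  ⇒  (0, 1, 0, -35/6, -10/3)
     R3 -= -29/2·R2  ⇒  (0, 0, 0, -43/3, -13/3)
[4] R3 /= -43/3  ⇒  (0, 0, 0, 1, 13/43)
     R0 -= 25/6·R3  ⇒  (1, 0, 0, 0, 35/86)
     R1 -= -35/6·R3  ⇒  (0, 1, 0, 0, -135/86)
     R2 -= -11/6·R3  ⇒  (0, 0, 1, 0, -67/86)

M[1][4] = -135/86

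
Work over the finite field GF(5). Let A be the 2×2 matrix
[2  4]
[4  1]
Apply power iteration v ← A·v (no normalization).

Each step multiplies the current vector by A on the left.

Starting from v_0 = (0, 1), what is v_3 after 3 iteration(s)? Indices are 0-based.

v_0 = (0, 1).
v_1 = A·v_0 = (4, 1).
v_2 = A·v_1 = (2, 2).
v_3 = A·v_2 = (2, 0).

v_3 = (2, 0)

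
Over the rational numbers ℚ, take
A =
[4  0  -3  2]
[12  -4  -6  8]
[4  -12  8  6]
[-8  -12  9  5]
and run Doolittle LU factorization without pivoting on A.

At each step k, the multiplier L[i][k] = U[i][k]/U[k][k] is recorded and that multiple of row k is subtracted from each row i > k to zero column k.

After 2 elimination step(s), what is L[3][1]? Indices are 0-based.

Step 1: pivot at (0,0) is 4.
  row1 ← row1 − (3)·row0  ⇒  L[1][0]=3, U row1=(0, -4, 3, 2)
  row2 ← row2 − (1)·row0  ⇒  L[2][0]=1, U row2=(0, -12, 11, 4)
  row3 ← row3 − (-2)·row0  ⇒  L[3][0]=-2, U row3=(0, -12, 3, 9)
Step 2: pivot at (1,1) is -4.
  row2 ← row2 − (3)·row1  ⇒  L[2][1]=3, U row2=(0, 0, 2, -2)
  row3 ← row3 − (3)·row1  ⇒  L[3][1]=3, U row3=(0, 0, -6, 3)

L[3][1] = 3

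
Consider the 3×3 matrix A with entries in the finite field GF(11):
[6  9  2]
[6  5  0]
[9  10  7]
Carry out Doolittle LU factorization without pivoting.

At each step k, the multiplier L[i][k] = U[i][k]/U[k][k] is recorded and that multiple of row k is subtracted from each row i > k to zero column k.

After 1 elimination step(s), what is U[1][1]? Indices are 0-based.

[col 0] pivot 6
  R1 -= 1*R0 → (0, 7, 9)  (L[1][0] := 1)
  R2 -= 7*R0 → (0, 2, 4)  (L[2][0] := 7)

U[1][1] = 7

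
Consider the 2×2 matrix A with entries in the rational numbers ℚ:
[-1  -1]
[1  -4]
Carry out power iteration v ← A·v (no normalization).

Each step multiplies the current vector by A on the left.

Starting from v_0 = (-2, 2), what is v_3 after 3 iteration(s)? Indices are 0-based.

v_3 = (-50, -150)

v_0 = (-2, 2).
v_1 = A·v_0 = (0, -10).
v_2 = A·v_1 = (10, 40).
v_3 = A·v_2 = (-50, -150).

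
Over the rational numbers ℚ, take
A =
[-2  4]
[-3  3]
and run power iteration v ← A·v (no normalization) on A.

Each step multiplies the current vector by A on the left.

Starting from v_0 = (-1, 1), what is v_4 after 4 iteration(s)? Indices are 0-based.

v_0 = (-1, 1).
v_1 = A·v_0 = (6, 6).
v_2 = A·v_1 = (12, 0).
v_3 = A·v_2 = (-24, -36).
v_4 = A·v_3 = (-96, -36).

v_4 = (-96, -36)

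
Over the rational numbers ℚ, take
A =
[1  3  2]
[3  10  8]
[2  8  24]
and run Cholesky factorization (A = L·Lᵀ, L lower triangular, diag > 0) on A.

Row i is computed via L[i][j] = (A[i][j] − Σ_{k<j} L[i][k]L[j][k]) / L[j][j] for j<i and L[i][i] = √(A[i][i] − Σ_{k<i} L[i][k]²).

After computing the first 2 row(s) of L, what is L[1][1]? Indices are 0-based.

Step 1: L[0][0] = √(1) = 1.
  L[1][0] = (3) / L[0][0] = 3.
Step 2: L[1][1] = √(1) = 1.

L[1][1] = 1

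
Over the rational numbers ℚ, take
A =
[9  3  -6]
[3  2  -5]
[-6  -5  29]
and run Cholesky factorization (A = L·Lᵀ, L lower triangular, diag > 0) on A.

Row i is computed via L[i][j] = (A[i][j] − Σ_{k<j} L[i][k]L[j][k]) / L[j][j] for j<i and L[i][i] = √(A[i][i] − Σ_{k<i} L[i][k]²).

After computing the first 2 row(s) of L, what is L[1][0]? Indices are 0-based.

L[1][0] = 1

Step 1: L[0][0] = √(9) = 3.
  L[1][0] = (3) / L[0][0] = 1.
Step 2: L[1][1] = √(1) = 1.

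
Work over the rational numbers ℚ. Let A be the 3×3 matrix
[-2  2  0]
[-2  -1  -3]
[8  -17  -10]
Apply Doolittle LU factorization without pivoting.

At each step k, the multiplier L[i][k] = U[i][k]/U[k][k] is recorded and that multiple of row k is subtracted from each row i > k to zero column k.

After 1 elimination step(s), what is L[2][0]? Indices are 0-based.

k=0: U[0][0]=-2
  eliminate (1,0): mult=1, new row 1: (0, -3, -3); set L[1][0]=1
  eliminate (2,0): mult=-4, new row 2: (0, -9, -10); set L[2][0]=-4

L[2][0] = -4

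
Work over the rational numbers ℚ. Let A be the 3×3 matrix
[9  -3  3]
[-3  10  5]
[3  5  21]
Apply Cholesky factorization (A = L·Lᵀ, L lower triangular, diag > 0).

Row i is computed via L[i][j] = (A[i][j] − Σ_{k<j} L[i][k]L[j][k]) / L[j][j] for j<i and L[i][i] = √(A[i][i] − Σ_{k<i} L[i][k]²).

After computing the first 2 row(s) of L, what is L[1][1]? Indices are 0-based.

L[1][1] = 3

Step 1: L[0][0] = √(9) = 3.
  L[1][0] = (-3) / L[0][0] = -1.
Step 2: L[1][1] = √(9) = 3.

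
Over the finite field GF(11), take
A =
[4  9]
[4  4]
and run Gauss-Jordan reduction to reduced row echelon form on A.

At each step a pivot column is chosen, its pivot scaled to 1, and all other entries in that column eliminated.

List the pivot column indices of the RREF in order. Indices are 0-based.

pivot columns: 0, 1

step 1: normalize row 0 (÷4) = (1, 5)
  row 1: subtract 4×row0 = (0, 6)
step 2: normalize row 1 (÷6) = (0, 1)
  row 0: subtract 5×row1 = (1, 0)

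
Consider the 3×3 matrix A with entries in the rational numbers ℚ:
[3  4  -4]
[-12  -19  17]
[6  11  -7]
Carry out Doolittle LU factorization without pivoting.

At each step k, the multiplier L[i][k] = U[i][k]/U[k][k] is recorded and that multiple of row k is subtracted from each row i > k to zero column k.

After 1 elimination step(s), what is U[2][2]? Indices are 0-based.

U[2][2] = 1

Step 1: pivot at (0,0) is 3.
  row1 ← row1 − (-4)·row0  ⇒  L[1][0]=-4, U row1=(0, -3, 1)
  row2 ← row2 − (2)·row0  ⇒  L[2][0]=2, U row2=(0, 3, 1)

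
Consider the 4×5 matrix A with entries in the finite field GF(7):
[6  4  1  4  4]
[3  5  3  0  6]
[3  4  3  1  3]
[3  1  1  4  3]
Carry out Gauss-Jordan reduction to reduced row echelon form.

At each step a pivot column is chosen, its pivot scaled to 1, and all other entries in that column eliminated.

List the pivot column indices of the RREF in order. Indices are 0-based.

[1] R0 /= 6  ⇒  (1, 3, 6, 3, 3)
     R1 -= 3·R0  ⇒  (0, 3, 6, 5, 4)
     R2 -= 3·R0  ⇒  (0, 2, 6, 6, 1)
     R3 -= 3·R0  ⇒  (0, 6, 4, 2, 1)
[2] R1 /= 3  ⇒  (0, 1, 2, 4, 6)
     R0 -= 3·R1  ⇒  (1, 0, 0, 5, 6)
     R2 -= 2·R1  ⇒  (0, 0, 2, 5, 3)
     R3 -= 6·R1  ⇒  (0, 0, 6, 6, 0)
[3] R2 /= 2  ⇒  (0, 0, 1, 6, 5)
     R1 -= 2·R2  ⇒  (0, 1, 0, 6, 3)
     R3 -= 6·R2  ⇒  (0, 0, 0, 5, 5)
[4] R3 /= 5  ⇒  (0, 0, 0, 1, 1)
     R0 -= 5·R3  ⇒  (1, 0, 0, 0, 1)
     R1 -= 6·R3  ⇒  (0, 1, 0, 0, 4)
     R2 -= 6·R3  ⇒  (0, 0, 1, 0, 6)

pivot columns: 0, 1, 2, 3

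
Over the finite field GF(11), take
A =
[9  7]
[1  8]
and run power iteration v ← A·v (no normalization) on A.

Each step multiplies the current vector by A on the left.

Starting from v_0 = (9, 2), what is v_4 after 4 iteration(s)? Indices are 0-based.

v_0 = (9, 2).
v_1 = A·v_0 = (7, 3).
v_2 = A·v_1 = (7, 9).
v_3 = A·v_2 = (5, 2).
v_4 = A·v_3 = (4, 10).

v_4 = (4, 10)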